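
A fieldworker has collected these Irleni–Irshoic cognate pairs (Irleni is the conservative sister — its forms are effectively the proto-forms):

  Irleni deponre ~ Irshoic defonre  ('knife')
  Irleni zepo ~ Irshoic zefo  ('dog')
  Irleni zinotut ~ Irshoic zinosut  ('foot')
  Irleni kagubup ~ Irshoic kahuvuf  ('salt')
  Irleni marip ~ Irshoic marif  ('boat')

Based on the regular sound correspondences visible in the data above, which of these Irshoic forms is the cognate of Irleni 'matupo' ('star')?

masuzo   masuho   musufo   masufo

masufo

zinotut ~ zinosut — Irleni t corresponds to Irshoic s between vowels (before a back vowel).
deponre ~ defonre, zepo ~ zefo — Irleni p corresponds to Irshoic f between vowels (before a back vowel).
Applying these to Irleni 'matupo':
  matupo → masupo   (t→s between vowels (before a back vowel))
  masupo → masufo   (p→f between vowels (before a back vowel))
So the Irshoic cognate is 'masufo'.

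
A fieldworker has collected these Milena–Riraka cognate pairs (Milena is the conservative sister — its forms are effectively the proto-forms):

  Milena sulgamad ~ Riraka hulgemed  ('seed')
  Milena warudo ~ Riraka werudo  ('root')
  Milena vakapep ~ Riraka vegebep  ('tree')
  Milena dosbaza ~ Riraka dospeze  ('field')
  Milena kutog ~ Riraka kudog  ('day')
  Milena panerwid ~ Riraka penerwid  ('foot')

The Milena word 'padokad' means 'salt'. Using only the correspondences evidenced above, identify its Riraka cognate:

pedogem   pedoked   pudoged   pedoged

sulgamad ~ hulgemed, vakapep ~ vegebep — Milena a corresponds to Riraka e after a consonant, before a consonant other than r, m, n, p, b, f, v.
vakapep ~ vegebep — Milena k corresponds to Riraka g between vowels (before a back vowel).
Applying these to Milena 'padokad':
  padokad → pedokad   (a→e after a consonant, before a consonant other than r, m, n, p, b, f, v)
  pedokad → pedogad   (k→g between vowels (before a back vowel))
  pedogad → pedoged   (a→e after a consonant, before a consonant other than r, m, n, p, b, f, v)
So the Riraka cognate is 'pedoged'.

pedoged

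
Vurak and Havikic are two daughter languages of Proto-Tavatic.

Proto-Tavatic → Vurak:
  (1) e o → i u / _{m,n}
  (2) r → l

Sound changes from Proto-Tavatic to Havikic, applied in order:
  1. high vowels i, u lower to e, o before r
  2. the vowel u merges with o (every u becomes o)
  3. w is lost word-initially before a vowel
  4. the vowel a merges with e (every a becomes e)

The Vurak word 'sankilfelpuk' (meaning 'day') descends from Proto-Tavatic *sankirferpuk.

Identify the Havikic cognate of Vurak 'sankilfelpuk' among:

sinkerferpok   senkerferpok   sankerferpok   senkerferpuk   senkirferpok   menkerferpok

senkerferpok

Havikic: *sankirferpuk
  sankirferpuk → sankerferpuk   [pre-rhotic lowering]
  sankerferpuk → sankerferpok   [vowel merger]
  sankerferpok (rule 3 does not apply)
  sankerferpok → senkerferpok   [vowel merger]
  giving Havikic senkerferpok.
Only 'senkerferpok' matches the regular Havikic development of *sankirferpuk.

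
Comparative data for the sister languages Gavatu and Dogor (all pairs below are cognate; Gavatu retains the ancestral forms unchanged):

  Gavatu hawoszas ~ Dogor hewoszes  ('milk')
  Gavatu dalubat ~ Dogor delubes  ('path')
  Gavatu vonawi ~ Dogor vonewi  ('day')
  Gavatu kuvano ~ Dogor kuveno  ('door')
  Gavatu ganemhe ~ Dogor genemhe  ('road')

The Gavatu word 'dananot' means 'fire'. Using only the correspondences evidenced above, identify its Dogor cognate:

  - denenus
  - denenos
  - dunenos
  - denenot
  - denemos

kuvano ~ kuveno, ganemhe ~ genemhe — Gavatu a corresponds to Dogor e after a consonant, before a nasal.
dalubat ~ delubes — Gavatu t corresponds to Dogor s word-finally.
Applying these to Gavatu 'dananot':
  dananot → denanot   (a→e after a consonant, before a nasal)
  denanot → denenot   (a→e after a consonant, before a nasal)
  denenot → denenos   (t→s word-finally)
So the Dogor cognate is 'denenos'.

denenos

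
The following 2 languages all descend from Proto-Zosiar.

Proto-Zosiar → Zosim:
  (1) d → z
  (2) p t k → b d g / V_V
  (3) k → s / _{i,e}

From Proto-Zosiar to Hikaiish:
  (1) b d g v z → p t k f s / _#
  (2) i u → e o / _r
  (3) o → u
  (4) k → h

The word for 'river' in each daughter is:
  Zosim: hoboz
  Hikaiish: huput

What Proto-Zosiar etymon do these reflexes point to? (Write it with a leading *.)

Position 4: Zosim has o, Hikaiish has u. Zosim preserves o here (none of its changes turn any other segment into o), so the proto-segment is *o.
Position 2: Zosim has o, Hikaiish has u. Zosim preserves o here (none of its changes turn any other segment into o), so the proto-segment is *o.
Position 3: Zosim has b, Hikaiish has p. Taking the neighbouring segments as reconstructed: Zosim b could go back to *p or *b; Hikaiish p can only go back to *p — the one source consistent with every daughter is *p.
Continuing position by position gives *hopod; check it forward:
Zosim: start from *hopod.
  rule 1 (unconditioned shift): hopod → hopoz
  rule 2 (intervocalic voicing): hopoz → hoboz
  rule 3: no change — hoboz
  ⇒ Zosim hoboz
Hikaiish: *hopod > hopot > huput  (by final devoicing, vowel merger)
Only *hopod yields all of Zosim hoboz, Hikaiish huput.

*hopod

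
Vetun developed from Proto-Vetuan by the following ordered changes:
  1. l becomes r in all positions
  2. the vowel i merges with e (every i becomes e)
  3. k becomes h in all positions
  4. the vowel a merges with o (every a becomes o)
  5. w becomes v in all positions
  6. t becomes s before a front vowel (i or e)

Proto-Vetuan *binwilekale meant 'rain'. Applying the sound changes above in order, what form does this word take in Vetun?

Vetun: *binwilekale > binwirekare > benwerekare > benwerehare > benwerehore > benverehore  (by unconditioned shift, vowel merger, unconditioned shift, vowel merger, unconditioned shift)

benverehore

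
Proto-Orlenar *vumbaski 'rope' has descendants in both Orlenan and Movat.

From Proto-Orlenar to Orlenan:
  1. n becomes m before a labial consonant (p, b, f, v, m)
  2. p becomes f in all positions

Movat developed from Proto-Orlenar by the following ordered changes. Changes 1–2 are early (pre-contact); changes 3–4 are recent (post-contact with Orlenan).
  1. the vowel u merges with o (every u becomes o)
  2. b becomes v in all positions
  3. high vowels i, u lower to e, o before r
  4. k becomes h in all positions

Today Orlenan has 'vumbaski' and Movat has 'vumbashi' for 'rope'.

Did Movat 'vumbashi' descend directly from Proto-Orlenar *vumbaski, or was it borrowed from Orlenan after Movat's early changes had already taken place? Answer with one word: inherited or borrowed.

borrowed

If inherited, *vumbaski would pass through all of Movat's changes:
Movat: start from *vumbaski.
  rule 1 (vowel merger): vumbaski → vombaski
  rule 2 (unconditioned shift): vombaski → vomvaski
  rule 3: no change — vomvaski
  rule 4 (unconditioned shift): vomvaski → vomvashi
  ⇒ Movat vomvashi
If borrowed from Orlenan 'vumbaski' after the early changes, it would undergo only the recent ones:
  rule 3 (pre-rhotic lowering): no change (vumbaski)
  rule 4 (unconditioned shift): vumbaski → vumbashi
  ⇒ as a loan: vumbashi
Movat 'vumbashi' matches the loan outcome 'vumbashi', not the inherited 'vomvashi' — it skipped the early Movat changes, so it was borrowed from Orlenan.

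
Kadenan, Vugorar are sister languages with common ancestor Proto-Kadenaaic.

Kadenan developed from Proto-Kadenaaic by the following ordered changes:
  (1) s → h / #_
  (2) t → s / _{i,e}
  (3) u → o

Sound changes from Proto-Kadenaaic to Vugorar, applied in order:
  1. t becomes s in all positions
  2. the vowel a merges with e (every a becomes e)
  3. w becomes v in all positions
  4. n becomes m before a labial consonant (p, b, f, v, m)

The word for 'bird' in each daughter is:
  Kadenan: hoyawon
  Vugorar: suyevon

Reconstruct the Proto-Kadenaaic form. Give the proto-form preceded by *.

Position 5: Kadenan has w, Vugorar has v. Kadenan preserves w here (none of its changes turn any other segment into w), so the proto-segment is *w.
Position 2: Kadenan has o, Vugorar has u. Vugorar preserves u here (none of its changes turn any other segment into u), so the proto-segment is *u.
Position 1: Kadenan has h, Vugorar has s. Taking the neighbouring segments as reconstructed: Kadenan h could go back to *s or *h; Vugorar s could go back to *t or *s — the one source consistent with every daughter is *s.
Verify the candidate proto-form against each daughter:
Kadenan: *suyawon > huyawon > hoyawon  (by debuccalisation, vowel merger)
Vugorar: *suyawon
  suyawon (rule 1 does not apply)
  suyawon → suyewon   [vowel merger]
  suyewon → suyevon   [unconditioned shift]
  suyevon (rule 4 does not apply)
  giving Vugorar suyevon.
No other proto-form is consistent with every reflex, so the reconstruction is *suyawon.

*suyawon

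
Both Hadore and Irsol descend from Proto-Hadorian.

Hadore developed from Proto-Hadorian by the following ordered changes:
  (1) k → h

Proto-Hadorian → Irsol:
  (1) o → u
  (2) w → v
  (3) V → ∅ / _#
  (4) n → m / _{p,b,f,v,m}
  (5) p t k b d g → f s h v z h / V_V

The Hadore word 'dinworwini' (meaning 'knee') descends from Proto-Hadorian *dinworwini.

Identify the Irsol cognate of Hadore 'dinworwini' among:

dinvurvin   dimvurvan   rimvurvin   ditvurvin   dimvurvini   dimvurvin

dimvurvin

Irsol: *dinworwini > dinwurwini > dinvurvini > dinvurvin > dimvurvin  (by vowel merger, unconditioned shift, apocope, nasal place assimilation)
Only 'dimvurvin' matches the regular Irsol development of *dinworwini.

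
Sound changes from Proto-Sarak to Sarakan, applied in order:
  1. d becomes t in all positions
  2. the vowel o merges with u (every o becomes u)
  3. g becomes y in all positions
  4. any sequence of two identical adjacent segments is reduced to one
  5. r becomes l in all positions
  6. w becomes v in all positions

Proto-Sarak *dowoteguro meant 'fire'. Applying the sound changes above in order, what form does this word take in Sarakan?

tuvuteyulu

Sarakan: *dowoteguro
  dowoteguro → towoteguro   [unconditioned shift]
  towoteguro → tuwuteguru   [vowel merger]
  tuwuteguru → tuwuteyuru   [unconditioned shift]
  tuwuteyuru (rule 4 does not apply)
  tuwuteyuru → tuwuteyulu   [unconditioned shift]
  tuwuteyulu → tuvuteyulu   [unconditioned shift]
  giving Sarakan tuvuteyulu.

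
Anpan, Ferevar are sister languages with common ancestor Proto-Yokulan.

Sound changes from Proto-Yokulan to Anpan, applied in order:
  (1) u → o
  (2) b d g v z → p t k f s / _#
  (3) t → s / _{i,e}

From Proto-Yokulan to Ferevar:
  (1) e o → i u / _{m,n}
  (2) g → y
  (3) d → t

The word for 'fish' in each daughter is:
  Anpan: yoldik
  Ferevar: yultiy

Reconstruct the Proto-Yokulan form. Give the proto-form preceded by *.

*yuldig

Position 4: Anpan has d, Ferevar has t. Anpan preserves d here (none of its changes turn any other segment into d), so the proto-segment is *d.
Position 6: Anpan has k, Ferevar has y. Taking the neighbouring segments as reconstructed: Anpan k could go back to *k or *g; Ferevar y could go back to *g or *y — the one source consistent with every daughter is *g.
Position 2: Anpan has o, Ferevar has u. Taking the neighbouring segments as reconstructed: Anpan o could go back to *o or *u; Ferevar u can only go back to *u — the one source consistent with every daughter is *u.
Verify the candidate proto-form against each daughter:
Anpan: start from *yuldig.
  rule 1 (vowel merger): yuldig → yoldig
  rule 2 (final devoicing): yoldig → yoldik
  rule 3: no change — yoldik
  ⇒ Anpan yoldik
Ferevar: *yuldig > yuldiy > yultiy  (by unconditioned shift, unconditioned shift)
No other proto-form is consistent with every reflex, so the reconstruction is *yuldig.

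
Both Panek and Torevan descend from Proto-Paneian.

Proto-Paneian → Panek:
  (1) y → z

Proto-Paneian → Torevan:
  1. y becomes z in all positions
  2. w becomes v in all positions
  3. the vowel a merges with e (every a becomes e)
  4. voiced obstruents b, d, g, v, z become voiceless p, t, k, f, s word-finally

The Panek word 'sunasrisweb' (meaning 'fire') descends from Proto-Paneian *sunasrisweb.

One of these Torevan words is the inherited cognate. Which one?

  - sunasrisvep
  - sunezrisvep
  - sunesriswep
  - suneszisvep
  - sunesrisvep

sunesrisvep

Torevan: *sunasrisweb
  sunasrisweb (rule 1 does not apply)
  sunasrisweb → sunasrisveb   [unconditioned shift]
  sunasrisveb → sunesrisveb   [vowel merger]
  sunesrisveb → sunesrisvep   [final devoicing]
  giving Torevan sunesrisvep.
Only 'sunesrisvep' matches the regular Torevan development of *sunasrisweb.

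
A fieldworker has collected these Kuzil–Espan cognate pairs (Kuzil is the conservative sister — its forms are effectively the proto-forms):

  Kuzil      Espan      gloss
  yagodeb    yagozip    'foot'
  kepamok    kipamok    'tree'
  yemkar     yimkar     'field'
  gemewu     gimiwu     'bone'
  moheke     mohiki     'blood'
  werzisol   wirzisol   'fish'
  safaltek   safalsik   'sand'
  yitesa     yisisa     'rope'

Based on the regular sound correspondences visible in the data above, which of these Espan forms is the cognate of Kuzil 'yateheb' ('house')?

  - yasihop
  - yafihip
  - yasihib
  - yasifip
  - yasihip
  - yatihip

yitesa ~ yisisa — Kuzil t corresponds to Espan s between vowels (before a front vowel).
gemewu ~ gimiwu, moheke ~ mohiki — Kuzil e corresponds to Espan i after a consonant, before a consonant other than r, m, n, p, b, f, v.
yagodeb ~ yagozip — Kuzil e corresponds to Espan i after a consonant, before a labial obstruent.
yagodeb ~ yagozip — Kuzil b corresponds to Espan p word-finally.
Applying these to Kuzil 'yateheb':
  yateheb → yaseheb   (t→s between vowels (before a front vowel))
  yaseheb → yasiheb   (e→i after a consonant, before a consonant other than r, m, n, p, b, f, v)
  yasiheb → yasihib   (e→i after a consonant, before a labial obstruent)
  yasihib → yasihip   (b→p word-finally)
So the Espan cognate is 'yasihip'.

yasihip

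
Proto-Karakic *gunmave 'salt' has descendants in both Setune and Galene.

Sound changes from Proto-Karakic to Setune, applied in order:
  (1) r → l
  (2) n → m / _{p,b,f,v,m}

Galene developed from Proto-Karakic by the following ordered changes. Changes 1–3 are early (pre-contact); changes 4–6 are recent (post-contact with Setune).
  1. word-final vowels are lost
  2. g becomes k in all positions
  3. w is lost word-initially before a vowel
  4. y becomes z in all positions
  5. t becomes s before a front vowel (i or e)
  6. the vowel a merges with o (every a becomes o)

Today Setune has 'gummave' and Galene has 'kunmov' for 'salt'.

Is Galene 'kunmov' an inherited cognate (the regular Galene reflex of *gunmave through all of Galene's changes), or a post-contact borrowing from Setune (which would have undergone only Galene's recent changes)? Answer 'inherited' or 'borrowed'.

inherited

If inherited, *gunmave would pass through all of Galene's changes:
Galene: *gunmave
  gunmave → gunmav   [apocope]
  gunmav → kunmav   [unconditioned shift]
  kunmav (rule 3 does not apply)
  kunmav (rule 4 does not apply)
  kunmav (rule 5 does not apply)
  kunmav → kunmov   [vowel merger]
  giving Galene kunmov.
If borrowed from Setune 'gummave' after the early changes, it would undergo only the recent ones:
  rule 4 (unconditioned shift): no change (gummave)
  rule 5 (palatalisation): no change (gummave)
  rule 6 (vowel merger): gummave → gummove
  ⇒ as a loan: gummove
Galene 'kunmov' matches the inherited outcome exactly, so it is an inherited cognate, not a loan.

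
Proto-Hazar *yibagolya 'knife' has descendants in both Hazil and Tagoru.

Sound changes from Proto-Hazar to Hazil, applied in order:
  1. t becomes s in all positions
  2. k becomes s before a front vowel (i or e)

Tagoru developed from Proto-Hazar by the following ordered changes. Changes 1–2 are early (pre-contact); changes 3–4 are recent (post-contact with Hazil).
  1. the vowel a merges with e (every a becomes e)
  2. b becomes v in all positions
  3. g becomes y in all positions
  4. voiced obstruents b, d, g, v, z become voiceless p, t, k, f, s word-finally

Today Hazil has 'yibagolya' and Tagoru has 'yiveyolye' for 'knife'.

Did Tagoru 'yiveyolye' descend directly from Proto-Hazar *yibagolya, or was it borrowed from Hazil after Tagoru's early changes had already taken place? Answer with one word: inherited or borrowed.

If inherited, *yibagolya would pass through all of Tagoru's changes:
Tagoru: *yibagolya
  yibagolya → yibegolye   [vowel merger]
  yibegolye → yivegolye   [unconditioned shift]
  yivegolye → yiveyolye   [unconditioned shift]
  yiveyolye (rule 4 does not apply)
  giving Tagoru yiveyolye.
If borrowed from Hazil 'yibagolya' after the early changes, it would undergo only the recent ones:
  rule 3 (unconditioned shift): yibagolya → yibayolya
  rule 4 (final devoicing): no change (yibayolya)
  ⇒ as a loan: yibayolya
Tagoru 'yiveyolye' matches the inherited outcome exactly, so it is an inherited cognate, not a loan.

inherited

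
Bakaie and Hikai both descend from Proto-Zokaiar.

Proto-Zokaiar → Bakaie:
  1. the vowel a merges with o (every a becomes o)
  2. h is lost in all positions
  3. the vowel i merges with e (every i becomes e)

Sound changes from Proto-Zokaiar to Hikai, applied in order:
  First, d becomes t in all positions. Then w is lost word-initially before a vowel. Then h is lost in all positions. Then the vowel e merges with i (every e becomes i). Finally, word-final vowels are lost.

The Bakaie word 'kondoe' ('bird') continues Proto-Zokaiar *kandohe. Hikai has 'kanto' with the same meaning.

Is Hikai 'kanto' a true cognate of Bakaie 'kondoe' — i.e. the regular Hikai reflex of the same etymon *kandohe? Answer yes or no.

Derive the expected Hikai reflex of *kandohe:
Hikai: *kandohe > kantohe > kantoe > kantoi > kanto  (by unconditioned shift, h-loss, vowel merger, apocope)
Hikai 'kanto' matches the regular reflex exactly, so the pair is cognate.

yes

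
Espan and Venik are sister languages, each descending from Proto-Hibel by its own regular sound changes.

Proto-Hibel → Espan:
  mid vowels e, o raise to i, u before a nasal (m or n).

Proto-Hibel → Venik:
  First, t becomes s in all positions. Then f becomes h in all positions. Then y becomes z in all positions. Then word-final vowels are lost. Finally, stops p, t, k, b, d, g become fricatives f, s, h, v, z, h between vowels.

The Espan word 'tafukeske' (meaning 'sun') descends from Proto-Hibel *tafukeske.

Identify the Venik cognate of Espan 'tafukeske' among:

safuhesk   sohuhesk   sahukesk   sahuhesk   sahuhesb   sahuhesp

sahuhesk

Venik: start from *tafukeske.
  rule 1 (unconditioned shift): tafukeske → safukeske
  rule 2 (unconditioned shift): safukeske → sahukeske
  rule 3: no change — sahukeske
  rule 4 (apocope): sahukeske → sahukesk
  rule 5 (intervocalic lenition): sahukesk → sahuhesk
  ⇒ Venik sahuhesk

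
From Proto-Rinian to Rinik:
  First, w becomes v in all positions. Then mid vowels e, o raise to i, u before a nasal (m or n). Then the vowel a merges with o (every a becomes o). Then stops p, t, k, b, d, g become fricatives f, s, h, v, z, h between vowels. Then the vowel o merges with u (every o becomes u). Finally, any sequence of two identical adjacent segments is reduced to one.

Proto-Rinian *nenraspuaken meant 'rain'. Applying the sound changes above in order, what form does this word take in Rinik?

Rinik: *nenraspuaken
  nenraspuaken (rule 1 does not apply)
  nenraspuaken → ninraspuakin   [pre-nasal raising]
  ninraspuakin → ninrospuokin   [vowel merger]
  ninrospuokin → ninrospuohin   [intervocalic lenition]
  ninrospuohin → ninruspuuhin   [vowel merger]
  ninruspuuhin → ninruspuhin   [degemination]
  giving Rinik ninruspuhin.

ninruspuhin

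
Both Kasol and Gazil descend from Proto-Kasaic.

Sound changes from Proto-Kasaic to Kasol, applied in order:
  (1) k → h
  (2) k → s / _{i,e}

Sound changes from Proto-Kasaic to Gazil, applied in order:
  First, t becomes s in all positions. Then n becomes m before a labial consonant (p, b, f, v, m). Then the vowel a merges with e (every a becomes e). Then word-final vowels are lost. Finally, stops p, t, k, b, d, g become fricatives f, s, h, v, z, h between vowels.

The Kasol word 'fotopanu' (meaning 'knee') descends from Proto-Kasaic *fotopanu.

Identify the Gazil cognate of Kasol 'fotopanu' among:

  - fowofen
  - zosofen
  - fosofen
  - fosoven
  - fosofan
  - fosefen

fosofen

Gazil: start from *fotopanu.
  rule 1 (unconditioned shift): fotopanu → fosopanu
  rule 2: no change — fosopanu
  rule 3 (vowel merger): fosopanu → fosopenu
  rule 4 (apocope): fosopenu → fosopen
  rule 5 (intervocalic lenition): fosopen → fosofen
  ⇒ Gazil fosofen
Only 'fosofen' matches the regular Gazil development of *fotopanu.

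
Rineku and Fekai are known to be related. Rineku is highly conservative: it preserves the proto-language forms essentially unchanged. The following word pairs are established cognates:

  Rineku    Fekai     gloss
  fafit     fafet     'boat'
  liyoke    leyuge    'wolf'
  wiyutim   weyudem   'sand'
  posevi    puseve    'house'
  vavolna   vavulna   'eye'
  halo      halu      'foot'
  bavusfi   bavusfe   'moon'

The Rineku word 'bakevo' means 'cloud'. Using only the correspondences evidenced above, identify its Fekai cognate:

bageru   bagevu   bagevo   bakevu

liyoke ~ leyuge — Rineku k corresponds to Fekai g between vowels (before a front vowel).
halo ~ halu — Rineku o corresponds to Fekai u word-finally.
Applying these to Rineku 'bakevo':
  bakevo → bagevo   (k→g between vowels (before a front vowel))
  bagevo → bagevu   (o→u word-finally)
So the Fekai cognate is 'bagevu'.

bagevu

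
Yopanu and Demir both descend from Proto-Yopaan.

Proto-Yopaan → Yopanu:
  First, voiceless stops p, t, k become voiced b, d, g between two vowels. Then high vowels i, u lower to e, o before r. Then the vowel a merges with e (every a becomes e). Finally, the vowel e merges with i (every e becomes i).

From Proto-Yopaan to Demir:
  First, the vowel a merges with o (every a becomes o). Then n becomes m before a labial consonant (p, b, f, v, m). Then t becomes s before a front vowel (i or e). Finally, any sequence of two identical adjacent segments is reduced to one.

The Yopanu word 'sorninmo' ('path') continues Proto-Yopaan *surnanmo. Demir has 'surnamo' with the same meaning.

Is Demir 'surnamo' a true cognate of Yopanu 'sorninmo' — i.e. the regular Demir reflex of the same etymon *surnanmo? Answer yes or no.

Derive the expected Demir reflex of *surnanmo:
Demir: *surnanmo > surnonmo > surnommo > surnomo  (by vowel merger, nasal place assimilation, degemination)
The regular Demir reflex would be 'surnomo', but the attested form is 'surnamo'. The correspondence is irregular, so they are not cognates (the Demir form has a different source).

no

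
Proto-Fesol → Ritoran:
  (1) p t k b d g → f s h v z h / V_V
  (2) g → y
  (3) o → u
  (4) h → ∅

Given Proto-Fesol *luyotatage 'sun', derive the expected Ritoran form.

Ritoran: *luyotatage > luyosasahe > luyusasahe > luyusasae  (by intervocalic lenition, vowel merger, h-loss)

luyusasae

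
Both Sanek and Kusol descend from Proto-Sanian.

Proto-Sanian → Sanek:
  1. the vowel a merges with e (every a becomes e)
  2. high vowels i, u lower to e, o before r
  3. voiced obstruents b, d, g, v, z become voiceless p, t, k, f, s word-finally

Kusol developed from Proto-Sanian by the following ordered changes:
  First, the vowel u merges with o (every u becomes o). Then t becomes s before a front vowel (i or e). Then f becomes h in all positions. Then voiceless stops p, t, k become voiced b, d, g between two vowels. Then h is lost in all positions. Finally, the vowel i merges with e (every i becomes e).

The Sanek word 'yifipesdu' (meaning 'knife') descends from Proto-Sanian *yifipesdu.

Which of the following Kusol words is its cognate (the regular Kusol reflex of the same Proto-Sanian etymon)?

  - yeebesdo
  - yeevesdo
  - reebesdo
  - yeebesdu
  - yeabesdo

yeebesdo

Kusol: start from *yifipesdu.
  rule 1 (vowel merger): yifipesdu → yifipesdo
  rule 2: no change — yifipesdo
  rule 3 (unconditioned shift): yifipesdo → yihipesdo
  rule 4 (intervocalic voicing): yihipesdo → yihibesdo
  rule 5 (h-loss): yihibesdo → yiibesdo
  rule 6 (vowel merger): yiibesdo → yeebesdo
  ⇒ Kusol yeebesdo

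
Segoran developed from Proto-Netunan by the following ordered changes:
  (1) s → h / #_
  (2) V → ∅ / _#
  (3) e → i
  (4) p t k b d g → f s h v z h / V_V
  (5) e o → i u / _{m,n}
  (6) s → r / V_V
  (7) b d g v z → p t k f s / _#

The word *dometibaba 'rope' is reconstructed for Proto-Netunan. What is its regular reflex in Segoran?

dumirivap

Segoran: start from *dometibaba.
  rule 1: no change — dometibaba
  rule 2 (apocope): dometibaba → dometibab
  rule 3 (vowel merger): dometibab → domitibab
  rule 4 (intervocalic lenition): domitibab → domisivab
  rule 5 (pre-nasal raising): domisivab → dumisivab
  rule 6 (rhotacism): dumisivab → dumirivab
  rule 7 (final devoicing): dumirivab → dumirivap
  ⇒ Segoran dumirivap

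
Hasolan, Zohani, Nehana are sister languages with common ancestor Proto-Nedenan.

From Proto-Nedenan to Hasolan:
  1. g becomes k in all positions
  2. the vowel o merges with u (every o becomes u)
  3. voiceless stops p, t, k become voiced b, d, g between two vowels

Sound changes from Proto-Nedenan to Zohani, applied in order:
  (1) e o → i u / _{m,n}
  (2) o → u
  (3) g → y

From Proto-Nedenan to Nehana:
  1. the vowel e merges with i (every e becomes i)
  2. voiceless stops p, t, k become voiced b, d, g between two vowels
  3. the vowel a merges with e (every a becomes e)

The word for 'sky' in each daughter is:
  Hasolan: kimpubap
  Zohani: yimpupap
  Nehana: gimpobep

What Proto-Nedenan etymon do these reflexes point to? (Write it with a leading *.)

*gimpopap

Position 7: Hasolan has a, Zohani has a, Nehana has e. Hasolan preserves a here (none of its changes turn any other segment into a), so the proto-segment is *a.
Position 1: Hasolan has k, Zohani has y, Nehana has g. Taking the neighbouring segments as reconstructed: Hasolan k could go back to *k or *g; Zohani y could go back to *g or *y; Nehana g can only go back to *g — the one source consistent with every daughter is *g.
Continuing position by position gives *gimpopap; check it forward:
Hasolan: start from *gimpopap.
  rule 1 (unconditioned shift): gimpopap → kimpopap
  rule 2 (vowel merger): kimpopap → kimpupap
  rule 3 (intervocalic voicing): kimpupap → kimpubap
  ⇒ Hasolan kimpubap
Zohani: *gimpopap
  gimpopap (rule 1 does not apply)
  gimpopap → gimpupap   [vowel merger]
  gimpupap → yimpupap   [unconditioned shift]
  giving Zohani yimpupap.
Nehana: start from *gimpopap.
  rule 1: no change — gimpopap
  rule 2 (intervocalic voicing): gimpopap → gimpobap
  rule 3 (vowel merger): gimpobap → gimpobep
  ⇒ Nehana gimpobep
*gimpopap is the unique common source.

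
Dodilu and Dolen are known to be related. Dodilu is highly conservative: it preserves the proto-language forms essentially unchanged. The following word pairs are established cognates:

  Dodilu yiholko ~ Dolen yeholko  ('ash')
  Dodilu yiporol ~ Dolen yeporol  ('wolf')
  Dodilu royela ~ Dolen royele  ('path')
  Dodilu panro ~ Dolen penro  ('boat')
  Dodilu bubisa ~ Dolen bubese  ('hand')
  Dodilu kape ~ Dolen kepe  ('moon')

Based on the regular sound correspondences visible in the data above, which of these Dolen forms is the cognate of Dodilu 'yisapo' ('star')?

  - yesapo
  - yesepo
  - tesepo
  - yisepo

yiholko ~ yeholko, bubisa ~ bubese — Dodilu i corresponds to Dolen e after a consonant, before a consonant other than r, m, n, p, b, f, v.
kape ~ kepe — Dodilu a corresponds to Dolen e after a consonant, before a labial obstruent.
Applying these to Dodilu 'yisapo':
  yisapo → yesapo   (i→e after a consonant, before a consonant other than r, m, n, p, b, f, v)
  yesapo → yesepo   (a→e after a consonant, before a labial obstruent)
So the Dolen cognate is 'yesepo'.

yesepo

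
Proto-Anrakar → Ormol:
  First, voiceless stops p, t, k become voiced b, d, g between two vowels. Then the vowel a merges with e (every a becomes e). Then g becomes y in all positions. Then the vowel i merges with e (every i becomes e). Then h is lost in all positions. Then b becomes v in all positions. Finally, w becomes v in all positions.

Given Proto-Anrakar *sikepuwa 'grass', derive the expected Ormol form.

Ormol: start from *sikepuwa.
  rule 1 (intervocalic voicing): sikepuwa → sigebuwa
  rule 2 (vowel merger): sigebuwa → sigebuwe
  rule 3 (unconditioned shift): sigebuwe → siyebuwe
  rule 4 (vowel merger): siyebuwe → seyebuwe
  rule 5: no change — seyebuwe
  rule 6 (unconditioned shift): seyebuwe → seyevuwe
  rule 7 (unconditioned shift): seyevuwe → seyevuve
  ⇒ Ormol seyevuve

seyevuve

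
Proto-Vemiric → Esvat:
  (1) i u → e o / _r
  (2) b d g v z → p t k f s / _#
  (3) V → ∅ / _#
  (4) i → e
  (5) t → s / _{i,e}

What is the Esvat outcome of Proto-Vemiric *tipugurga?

sepugorg

Esvat: start from *tipugurga.
  rule 1 (pre-rhotic lowering): tipugurga → tipugorga
  rule 2: no change — tipugorga
  rule 3 (apocope): tipugorga → tipugorg
  rule 4 (vowel merger): tipugorg → tepugorg
  rule 5 (palatalisation): tepugorg → sepugorg
  ⇒ Esvat sepugorg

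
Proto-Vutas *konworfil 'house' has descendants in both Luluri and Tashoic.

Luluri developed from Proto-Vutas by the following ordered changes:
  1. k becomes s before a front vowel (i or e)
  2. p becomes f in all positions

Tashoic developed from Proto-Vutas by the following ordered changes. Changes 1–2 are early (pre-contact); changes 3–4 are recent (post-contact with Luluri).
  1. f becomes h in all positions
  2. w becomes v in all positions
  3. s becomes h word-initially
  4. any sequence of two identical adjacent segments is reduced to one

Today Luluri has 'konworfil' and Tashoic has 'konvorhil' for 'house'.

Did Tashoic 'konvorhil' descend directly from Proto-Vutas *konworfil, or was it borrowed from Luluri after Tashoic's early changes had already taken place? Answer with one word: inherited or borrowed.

inherited

If inherited, *konworfil would pass through all of Tashoic's changes:
Tashoic: *konworfil > konworhil > konvorhil  (by unconditioned shift, unconditioned shift)
If borrowed from Luluri 'konworfil' after the early changes, it would undergo only the recent ones:
  rule 3 (debuccalisation): no change (konworfil)
  rule 4 (degemination): no change (konworfil)
  ⇒ as a loan: konworfil
Tashoic 'konvorhil' matches the inherited outcome exactly, so it is an inherited cognate, not a loan.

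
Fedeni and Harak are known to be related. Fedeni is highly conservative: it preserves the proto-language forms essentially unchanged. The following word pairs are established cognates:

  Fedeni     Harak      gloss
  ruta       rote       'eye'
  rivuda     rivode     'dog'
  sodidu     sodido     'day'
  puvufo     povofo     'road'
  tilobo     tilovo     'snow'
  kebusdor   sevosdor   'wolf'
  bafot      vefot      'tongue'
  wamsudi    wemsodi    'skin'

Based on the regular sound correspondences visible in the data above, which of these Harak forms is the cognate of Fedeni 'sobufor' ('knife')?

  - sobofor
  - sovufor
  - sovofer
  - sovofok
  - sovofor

sovofor

kebusdor ~ sevosdor — Fedeni b corresponds to Harak v between vowels (before a back vowel).
puvufo ~ povofo — Fedeni u corresponds to Harak o after a consonant, before a labial obstruent.
Applying these to Fedeni 'sobufor':
  sobufor → sovufor   (b→v between vowels (before a back vowel))
  sovufor → sovofor   (u→o after a consonant, before a labial obstruent)
So the Harak cognate is 'sovofor'.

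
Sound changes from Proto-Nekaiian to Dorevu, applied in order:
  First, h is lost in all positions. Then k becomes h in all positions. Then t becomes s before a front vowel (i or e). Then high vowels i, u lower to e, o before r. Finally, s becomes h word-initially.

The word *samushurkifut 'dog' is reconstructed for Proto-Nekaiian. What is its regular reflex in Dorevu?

hamusorhifut

Dorevu: start from *samushurkifut.
  rule 1 (h-loss): samushurkifut → samusurkifut
  rule 2 (unconditioned shift): samusurkifut → samusurhifut
  rule 3: no change — samusurhifut
  rule 4 (pre-rhotic lowering): samusurhifut → samusorhifut
  rule 5 (debuccalisation): samusorhifut → hamusorhifut
  ⇒ Dorevu hamusorhifut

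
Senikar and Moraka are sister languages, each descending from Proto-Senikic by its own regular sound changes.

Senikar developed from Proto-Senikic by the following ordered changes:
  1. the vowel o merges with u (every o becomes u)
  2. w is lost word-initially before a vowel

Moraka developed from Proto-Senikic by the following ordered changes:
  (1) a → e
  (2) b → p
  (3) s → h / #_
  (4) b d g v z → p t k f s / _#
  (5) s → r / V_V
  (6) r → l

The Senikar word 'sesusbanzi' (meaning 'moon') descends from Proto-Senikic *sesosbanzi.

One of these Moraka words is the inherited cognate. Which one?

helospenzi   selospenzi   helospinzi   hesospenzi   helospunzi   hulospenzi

helospenzi

Moraka: *sesosbanzi > sesosbenzi > sesospenzi > hesospenzi > herospenzi > helospenzi  (by vowel merger, unconditioned shift, debuccalisation, rhotacism, unconditioned shift)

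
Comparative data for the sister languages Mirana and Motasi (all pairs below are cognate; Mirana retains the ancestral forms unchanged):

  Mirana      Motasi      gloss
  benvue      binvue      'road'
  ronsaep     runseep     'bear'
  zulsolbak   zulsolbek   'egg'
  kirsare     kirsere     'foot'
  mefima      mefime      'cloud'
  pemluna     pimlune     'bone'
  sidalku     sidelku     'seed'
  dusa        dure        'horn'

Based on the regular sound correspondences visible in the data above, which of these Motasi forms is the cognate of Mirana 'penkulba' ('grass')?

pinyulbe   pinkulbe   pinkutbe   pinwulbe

benvue ~ binvue — Mirana e corresponds to Motasi i after a consonant, before a nasal.
mefima ~ mefime, pemluna ~ pimlune — Mirana a corresponds to Motasi e word-finally.
Applying these to Mirana 'penkulba':
  penkulba → pinkulba   (e→i after a consonant, before a nasal)
  pinkulba → pinkulbe   (a→e word-finally)
So the Motasi cognate is 'pinkulbe'.

pinkulbe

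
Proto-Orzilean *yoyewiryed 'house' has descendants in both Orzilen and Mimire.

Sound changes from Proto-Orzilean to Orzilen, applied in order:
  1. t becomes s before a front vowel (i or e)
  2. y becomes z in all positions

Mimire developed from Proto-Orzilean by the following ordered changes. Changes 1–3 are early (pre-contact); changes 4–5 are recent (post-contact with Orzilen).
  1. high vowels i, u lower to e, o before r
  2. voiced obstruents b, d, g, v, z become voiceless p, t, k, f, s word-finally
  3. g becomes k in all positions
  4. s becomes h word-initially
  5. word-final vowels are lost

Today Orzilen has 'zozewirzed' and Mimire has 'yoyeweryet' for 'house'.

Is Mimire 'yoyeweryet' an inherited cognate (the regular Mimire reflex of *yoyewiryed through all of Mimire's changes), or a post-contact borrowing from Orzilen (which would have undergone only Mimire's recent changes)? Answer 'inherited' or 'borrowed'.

inherited

If inherited, *yoyewiryed would pass through all of Mimire's changes:
Mimire: *yoyewiryed > yoyeweryed > yoyeweryet  (by pre-rhotic lowering, final devoicing)
If borrowed from Orzilen 'zozewirzed' after the early changes, it would undergo only the recent ones:
  rule 4 (debuccalisation): no change (zozewirzed)
  rule 5 (apocope): no change (zozewirzed)
  ⇒ as a loan: zozewirzed
Mimire 'yoyeweryet' matches the inherited outcome exactly, so it is an inherited cognate, not a loan.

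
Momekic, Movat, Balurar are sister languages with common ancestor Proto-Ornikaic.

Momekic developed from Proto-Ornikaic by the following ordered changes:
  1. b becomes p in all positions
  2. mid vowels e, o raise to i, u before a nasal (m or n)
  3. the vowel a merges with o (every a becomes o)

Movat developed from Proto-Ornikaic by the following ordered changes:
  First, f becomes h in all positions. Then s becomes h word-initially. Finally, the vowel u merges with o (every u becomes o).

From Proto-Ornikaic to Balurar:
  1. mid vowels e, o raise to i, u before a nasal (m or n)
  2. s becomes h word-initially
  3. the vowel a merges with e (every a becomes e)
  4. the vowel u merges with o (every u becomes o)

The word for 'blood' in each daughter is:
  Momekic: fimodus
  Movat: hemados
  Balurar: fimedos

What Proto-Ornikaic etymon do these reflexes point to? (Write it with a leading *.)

Position 6: Momekic has u, Movat has o, Balurar has o. Taking the neighbouring segments as reconstructed: Momekic u can only go back to *u; Movat o could go back to *o or *u; Balurar o could go back to *o or *u — the one source consistent with every daughter is *u.
Position 2: Momekic has i, Movat has e, Balurar has i. Movat preserves e here (none of its changes turn any other segment into e), so the proto-segment is *e.
Verify the candidate proto-form against each daughter:
Momekic: *femadus
  femadus (rule 1 does not apply)
  femadus → fimadus   [pre-nasal raising]
  fimadus → fimodus   [vowel merger]
  giving Momekic fimodus.
Movat: start from *femadus.
  rule 1 (unconditioned shift): femadus → hemadus
  rule 2: no change — hemadus
  rule 3 (vowel merger): hemadus → hemados
  ⇒ Movat hemados
Balurar: *femadus
  femadus → fimadus   [pre-nasal raising]
  fimadus (rule 2 does not apply)
  fimadus → fimedus   [vowel merger]
  fimedus → fimedos   [vowel merger]
  giving Balurar fimedos.
No other proto-form is consistent with every reflex, so the reconstruction is *femadus.

*femadus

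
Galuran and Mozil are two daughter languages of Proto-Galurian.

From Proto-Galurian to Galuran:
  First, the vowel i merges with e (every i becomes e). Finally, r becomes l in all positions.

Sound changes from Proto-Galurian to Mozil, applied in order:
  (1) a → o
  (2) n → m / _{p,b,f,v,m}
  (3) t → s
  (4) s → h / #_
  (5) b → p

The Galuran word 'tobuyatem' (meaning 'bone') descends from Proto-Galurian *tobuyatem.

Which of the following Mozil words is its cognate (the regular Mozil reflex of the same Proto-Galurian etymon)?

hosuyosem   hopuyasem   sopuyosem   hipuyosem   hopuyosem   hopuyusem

hopuyosem

Mozil: *tobuyatem
  tobuyatem → tobuyotem   [vowel merger]
  tobuyotem (rule 2 does not apply)
  tobuyotem → sobuyosem   [unconditioned shift]
  sobuyosem → hobuyosem   [debuccalisation]
  hobuyosem → hopuyosem   [unconditioned shift]
  giving Mozil hopuyosem.
Only 'hopuyosem' matches the regular Mozil development of *tobuyatem.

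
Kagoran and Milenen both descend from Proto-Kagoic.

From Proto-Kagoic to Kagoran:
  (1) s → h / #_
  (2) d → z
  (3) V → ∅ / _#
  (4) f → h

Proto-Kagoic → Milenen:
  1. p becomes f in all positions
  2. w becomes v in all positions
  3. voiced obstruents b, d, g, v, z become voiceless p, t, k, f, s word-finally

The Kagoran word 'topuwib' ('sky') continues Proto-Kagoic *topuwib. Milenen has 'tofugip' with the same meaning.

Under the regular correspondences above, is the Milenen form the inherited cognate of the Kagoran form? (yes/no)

no

Derive the expected Milenen reflex of *topuwib:
Milenen: *topuwib > tofuwib > tofuvib > tofuvip  (by unconditioned shift, unconditioned shift, final devoicing)
The regular Milenen reflex would be 'tofuvip', but the attested form is 'tofugip'. The correspondence is irregular, so they are not cognates (the Milenen form has a different source).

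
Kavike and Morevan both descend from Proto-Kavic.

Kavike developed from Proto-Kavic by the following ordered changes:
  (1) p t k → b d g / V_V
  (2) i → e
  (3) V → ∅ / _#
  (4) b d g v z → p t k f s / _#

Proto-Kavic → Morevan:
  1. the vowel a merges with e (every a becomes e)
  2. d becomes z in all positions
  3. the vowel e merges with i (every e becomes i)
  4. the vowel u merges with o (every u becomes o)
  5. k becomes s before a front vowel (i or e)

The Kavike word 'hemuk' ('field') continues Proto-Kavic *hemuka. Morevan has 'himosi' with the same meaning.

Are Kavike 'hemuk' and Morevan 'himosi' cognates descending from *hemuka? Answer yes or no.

yes

Derive the expected Morevan reflex of *hemuka:
Morevan: start from *hemuka.
  rule 1 (vowel merger): hemuka → hemuke
  rule 2: no change — hemuke
  rule 3 (vowel merger): hemuke → himuki
  rule 4 (vowel merger): himuki → himoki
  rule 5 (palatalisation): himoki → himosi
  ⇒ Morevan himosi
Morevan 'himosi' matches the regular reflex exactly, so the pair is cognate.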